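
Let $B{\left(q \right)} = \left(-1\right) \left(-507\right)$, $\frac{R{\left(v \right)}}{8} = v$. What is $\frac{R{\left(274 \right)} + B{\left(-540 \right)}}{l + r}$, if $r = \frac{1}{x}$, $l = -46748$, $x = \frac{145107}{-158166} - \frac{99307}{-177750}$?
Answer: $- \frac{252051070364}{4365908124203} \approx -0.057732$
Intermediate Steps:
$R{\left(v \right)} = 8 v$
$x = - \frac{93386836}{260314875}$ ($x = 145107 \left(- \frac{1}{158166}\right) - - \frac{99307}{177750} = - \frac{16123}{17574} + \frac{99307}{177750} = - \frac{93386836}{260314875} \approx -0.35875$)
$B{\left(q \right)} = 507$
$r = - \frac{260314875}{93386836}$ ($r = \frac{1}{- \frac{93386836}{260314875}} = - \frac{260314875}{93386836} \approx -2.7875$)
$\frac{R{\left(274 \right)} + B{\left(-540 \right)}}{l + r} = \frac{8 \cdot 274 + 507}{-46748 - \frac{260314875}{93386836}} = \frac{2192 + 507}{- \frac{4365908124203}{93386836}} = 2699 \left(- \frac{93386836}{4365908124203}\right) = - \frac{252051070364}{4365908124203}$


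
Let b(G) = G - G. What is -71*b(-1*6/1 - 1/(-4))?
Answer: 0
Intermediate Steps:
b(G) = 0
-71*b(-1*6/1 - 1/(-4)) = -71*0 = 0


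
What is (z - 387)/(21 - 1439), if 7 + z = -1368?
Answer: 881/709 ≈ 1.2426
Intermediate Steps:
z = -1375 (z = -7 - 1368 = -1375)
(z - 387)/(21 - 1439) = (-1375 - 387)/(21 - 1439) = -1762/(-1418) = -1762*(-1/1418) = 881/709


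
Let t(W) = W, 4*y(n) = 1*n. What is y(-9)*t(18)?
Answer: -81/2 ≈ -40.500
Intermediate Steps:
y(n) = n/4 (y(n) = (1*n)/4 = n/4)
y(-9)*t(18) = ((1/4)*(-9))*18 = -9/4*18 = -81/2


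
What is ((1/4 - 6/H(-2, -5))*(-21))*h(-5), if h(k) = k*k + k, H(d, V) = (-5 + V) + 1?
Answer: -385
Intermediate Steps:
H(d, V) = -4 + V
h(k) = k + k**2 (h(k) = k**2 + k = k + k**2)
((1/4 - 6/H(-2, -5))*(-21))*h(-5) = ((1/4 - 6/(-4 - 5))*(-21))*(-5*(1 - 5)) = ((1*(1/4) - 6/(-9))*(-21))*(-5*(-4)) = ((1/4 - 6*(-1/9))*(-21))*20 = ((1/4 + 2/3)*(-21))*20 = ((11/12)*(-21))*20 = -77/4*20 = -385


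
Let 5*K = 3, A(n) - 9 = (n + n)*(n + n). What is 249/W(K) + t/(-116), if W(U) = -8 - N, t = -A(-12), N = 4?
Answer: -911/58 ≈ -15.707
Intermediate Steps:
A(n) = 9 + 4*n² (A(n) = 9 + (n + n)*(n + n) = 9 + (2*n)*(2*n) = 9 + 4*n²)
K = ⅗ (K = (⅕)*3 = ⅗ ≈ 0.60000)
t = -585 (t = -(9 + 4*(-12)²) = -(9 + 4*144) = -(9 + 576) = -1*585 = -585)
W(U) = -12 (W(U) = -8 - 1*4 = -8 - 4 = -12)
249/W(K) + t/(-116) = 249/(-12) - 585/(-116) = 249*(-1/12) - 585*(-1/116) = -83/4 + 585/116 = -911/58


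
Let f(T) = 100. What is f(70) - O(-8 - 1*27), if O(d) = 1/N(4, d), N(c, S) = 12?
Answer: 1199/12 ≈ 99.917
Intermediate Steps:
O(d) = 1/12
f(70) - O(-8 - 1*27) = 100 - 1*1/12 = 100 - 1/12 = 1199/12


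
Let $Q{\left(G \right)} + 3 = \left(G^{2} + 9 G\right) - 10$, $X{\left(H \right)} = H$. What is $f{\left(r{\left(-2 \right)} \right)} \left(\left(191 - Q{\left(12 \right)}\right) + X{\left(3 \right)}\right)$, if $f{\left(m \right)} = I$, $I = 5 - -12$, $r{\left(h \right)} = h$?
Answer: $-765$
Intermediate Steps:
$I = 17$ ($I = 5 + 12 = 17$)
$f{\left(m \right)} = 17$
$Q{\left(G \right)} = -13 + G^{2} + 9 G$ ($Q{\left(G \right)} = -3 - \left(10 - G^{2} - 9 G\right) = -3 + \left(-10 + G^{2} + 9 G\right) = -13 + G^{2} + 9 G$)
$f{\left(r{\left(-2 \right)} \right)} \left(\left(191 - Q{\left(12 \right)}\right) + X{\left(3 \right)}\right) = 17 \left(\left(191 - \left(-13 + 12^{2} + 9 \cdot 12\right)\right) + 3\right) = 17 \left(\left(191 - \left(-13 + 144 + 108\right)\right) + 3\right) = 17 \left(\left(191 - 239\right) + 3\right) = 17 \left(-48 + 3\right) = 17 \left(-45\right) = -765$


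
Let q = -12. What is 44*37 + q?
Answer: 1616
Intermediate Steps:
44*37 + q = 44*37 - 12 = 1628 - 12 = 1616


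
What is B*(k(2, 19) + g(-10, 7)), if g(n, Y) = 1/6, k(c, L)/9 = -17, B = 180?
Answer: -27510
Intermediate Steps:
k(c, L) = -153 (k(c, L) = 9*(-17) = -153)
g(n, Y) = ⅙
B*(k(2, 19) + g(-10, 7)) = 180*(-153 + ⅙) = 180*(-917/6) = -27510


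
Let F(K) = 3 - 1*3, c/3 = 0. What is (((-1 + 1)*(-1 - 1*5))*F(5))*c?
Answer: 0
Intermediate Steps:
c = 0 (c = 3*0 = 0)
F(K) = 0 (F(K) = 3 - 3 = 0)
(((-1 + 1)*(-1 - 1*5))*F(5))*c = (((-1 + 1)*(-1 - 1*5))*0)*0 = ((0*(-1 - 5))*0)*0 = ((0*(-6))*0)*0 = (0*0)*0 = 0*0 = 0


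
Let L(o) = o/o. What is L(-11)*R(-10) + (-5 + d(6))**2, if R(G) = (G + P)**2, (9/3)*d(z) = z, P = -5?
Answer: 234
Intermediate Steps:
d(z) = z/3
L(o) = 1
R(G) = (-5 + G)**2 (R(G) = (G - 5)**2 = (-5 + G)**2)
L(-11)*R(-10) + (-5 + d(6))**2 = 1*(-5 - 10)**2 + (-5 + (1/3)*6)**2 = 1*(-15)**2 + (-5 + 2)**2 = 1*225 + (-3)**2 = 225 + 9 = 234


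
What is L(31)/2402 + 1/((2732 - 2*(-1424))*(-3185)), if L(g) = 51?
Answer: 453192449/21344532300 ≈ 0.021232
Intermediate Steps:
L(31)/2402 + 1/((2732 - 2*(-1424))*(-3185)) = 51/2402 + 1/((2732 - 2*(-1424))*(-3185)) = 51*(1/2402) - 1/3185/(2732 + 2848) = 51/2402 - 1/3185/5580 = 51/2402 + (1/5580)*(-1/3185) = 51/2402 - 1/17772300 = 453192449/21344532300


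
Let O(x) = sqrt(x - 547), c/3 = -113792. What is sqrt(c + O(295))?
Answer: sqrt(-341376 + 6*I*sqrt(7)) ≈ 0.01 + 584.27*I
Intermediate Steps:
c = -341376 (c = 3*(-113792) = -341376)
O(x) = sqrt(-547 + x)
sqrt(c + O(295)) = sqrt(-341376 + sqrt(-547 + 295)) = sqrt(-341376 + sqrt(-252)) = sqrt(-341376 + 6*I*sqrt(7))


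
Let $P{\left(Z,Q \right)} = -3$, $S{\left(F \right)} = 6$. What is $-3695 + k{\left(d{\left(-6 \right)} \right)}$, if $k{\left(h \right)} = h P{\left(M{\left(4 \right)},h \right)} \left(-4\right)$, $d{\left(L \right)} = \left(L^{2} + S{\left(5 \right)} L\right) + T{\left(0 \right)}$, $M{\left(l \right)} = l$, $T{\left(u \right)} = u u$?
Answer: $-3695$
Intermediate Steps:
$T{\left(u \right)} = u^{2}$
$d{\left(L \right)} = L^{2} + 6 L$ ($d{\left(L \right)} = \left(L^{2} + 6 L\right) + 0^{2} = \left(L^{2} + 6 L\right) + 0 = L^{2} + 6 L$)
$k{\left(h \right)} = 12 h$ ($k{\left(h \right)} = h \left(-3\right) \left(-4\right) = - 3 h \left(-4\right) = 12 h$)
$-3695 + k{\left(d{\left(-6 \right)} \right)} = -3695 + 12 \left(- 6 \left(6 - 6\right)\right) = -3695 + 12 \left(\left(-6\right) 0\right) = -3695 + 12 \cdot 0 = -3695 + 0 = -3695$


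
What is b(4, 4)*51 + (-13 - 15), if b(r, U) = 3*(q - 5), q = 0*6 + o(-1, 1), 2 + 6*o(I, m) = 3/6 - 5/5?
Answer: -3427/4 ≈ -856.75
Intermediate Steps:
o(I, m) = -5/12 (o(I, m) = -⅓ + (3/6 - 5/5)/6 = -⅓ + (3*(⅙) - 5*⅕)/6 = -⅓ + (½ - 1)/6 = -⅓ + (⅙)*(-½) = -⅓ - 1/12 = -5/12)
q = -5/12 (q = 0*6 - 5/12 = 0 - 5/12 = -5/12 ≈ -0.41667)
b(r, U) = -65/4 (b(r, U) = 3*(-5/12 - 5) = 3*(-65/12) = -65/4)
b(4, 4)*51 + (-13 - 15) = -65/4*51 + (-13 - 15) = -3315/4 - 28 = -3427/4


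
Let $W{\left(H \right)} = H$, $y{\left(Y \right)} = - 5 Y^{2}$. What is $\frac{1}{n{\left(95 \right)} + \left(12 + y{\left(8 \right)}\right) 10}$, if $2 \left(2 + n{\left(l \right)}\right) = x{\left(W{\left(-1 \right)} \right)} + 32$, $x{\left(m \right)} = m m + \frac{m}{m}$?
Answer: $- \frac{1}{3065} \approx -0.00032626$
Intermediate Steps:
$x{\left(m \right)} = 1 + m^{2}$ ($x{\left(m \right)} = m^{2} + 1 = 1 + m^{2}$)
$n{\left(l \right)} = 15$ ($n{\left(l \right)} = -2 + \frac{\left(1 + \left(-1\right)^{2}\right) + 32}{2} = -2 + \frac{\left(1 + 1\right) + 32}{2} = -2 + \frac{2 + 32}{2} = -2 + \frac{1}{2} \cdot 34 = -2 + 17 = 15$)
$\frac{1}{n{\left(95 \right)} + \left(12 + y{\left(8 \right)}\right) 10} = \frac{1}{15 + \left(12 - 5 \cdot 8^{2}\right) 10} = \frac{1}{15 + \left(12 - 320\right) 10} = \frac{1}{15 - 3080} = \frac{1}{-3065} = - \frac{1}{3065}$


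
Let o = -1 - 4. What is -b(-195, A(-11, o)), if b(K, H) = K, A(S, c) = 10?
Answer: 195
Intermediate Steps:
o = -5
-b(-195, A(-11, o)) = -1*(-195) = 195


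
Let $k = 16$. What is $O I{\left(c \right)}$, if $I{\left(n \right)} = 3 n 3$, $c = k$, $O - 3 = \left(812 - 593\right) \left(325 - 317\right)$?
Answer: $252720$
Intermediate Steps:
$O = 1755$ ($O = 3 + \left(812 - 593\right) \left(325 - 317\right) = 3 + 219 \cdot 8 = 3 + 1752 = 1755$)
$c = 16$
$I{\left(n \right)} = 9 n$
$O I{\left(c \right)} = 1755 \cdot 9 \cdot 16 = 1755 \cdot 144 = 252720$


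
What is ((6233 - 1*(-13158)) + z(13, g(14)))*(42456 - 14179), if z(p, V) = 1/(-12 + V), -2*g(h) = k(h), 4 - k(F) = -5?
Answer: 18094480577/33 ≈ 5.4832e+8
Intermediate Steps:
k(F) = 9 (k(F) = 4 - 1*(-5) = 4 + 5 = 9)
g(h) = -9/2 (g(h) = -½*9 = -9/2)
((6233 - 1*(-13158)) + z(13, g(14)))*(42456 - 14179) = ((6233 - 1*(-13158)) + 1/(-12 - 9/2))*(42456 - 14179) = ((6233 + 13158) + 1/(-33/2))*28277 = (19391 - 2/33)*28277 = (639901/33)*28277 = 18094480577/33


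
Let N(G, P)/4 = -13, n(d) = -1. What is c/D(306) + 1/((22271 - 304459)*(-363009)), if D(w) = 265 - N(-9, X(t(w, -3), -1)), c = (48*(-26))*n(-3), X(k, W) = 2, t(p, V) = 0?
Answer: 127841106047933/32472460430364 ≈ 3.9369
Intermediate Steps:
N(G, P) = -52 (N(G, P) = 4*(-13) = -52)
c = 1248 (c = (48*(-26))*(-1) = -1248*(-1) = 1248)
D(w) = 317 (D(w) = 265 - 1*(-52) = 265 + 52 = 317)
c/D(306) + 1/((22271 - 304459)*(-363009)) = 1248/317 + 1/((22271 - 304459)*(-363009)) = 1248*(1/317) - 1/363009/(-282188) = 1248/317 - 1/282188*(-1/363009) = 1248/317 + 1/102436783692 = 127841106047933/32472460430364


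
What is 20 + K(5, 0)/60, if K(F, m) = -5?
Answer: 239/12 ≈ 19.917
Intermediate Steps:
20 + K(5, 0)/60 = 20 - 5/60 = 20 + (1/60)*(-5) = 20 - 1/12 = 239/12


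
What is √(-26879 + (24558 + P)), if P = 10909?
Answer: 2*√2147 ≈ 92.672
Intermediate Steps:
√(-26879 + (24558 + P)) = √(-26879 + (24558 + 10909)) = √(-26879 + 35467) = √8588 = 2*√2147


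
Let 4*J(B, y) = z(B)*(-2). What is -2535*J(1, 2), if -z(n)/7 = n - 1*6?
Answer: 88725/2 ≈ 44363.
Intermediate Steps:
z(n) = 42 - 7*n (z(n) = -7*(n - 1*6) = -7*(n - 6) = -7*(-6 + n) = 42 - 7*n)
J(B, y) = -21 + 7*B/2 (J(B, y) = ((42 - 7*B)*(-2))/4 = (-84 + 14*B)/4 = -21 + 7*B/2)
-2535*J(1, 2) = -2535*(-21 + (7/2)*1) = -2535*(-21 + 7/2) = -2535*(-35/2) = 88725/2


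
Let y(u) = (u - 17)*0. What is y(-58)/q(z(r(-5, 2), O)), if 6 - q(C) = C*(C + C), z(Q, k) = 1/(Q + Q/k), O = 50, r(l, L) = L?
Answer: 0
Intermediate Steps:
q(C) = 6 - 2*C² (q(C) = 6 - C*(C + C) = 6 - C*2*C = 6 - 2*C²)
y(u) = 0 (y(u) = (-17 + u)*0 = 0)
y(-58)/q(z(r(-5, 2), O)) = 0/(6 - 2*625/(1 + 50)²) = 0/(6 - 2*(50*(½)/51)²) = 0/(6 - 2*(50*(½)*(1/51))²) = 0/(6 - 2*(25/51)²) = 0/(6 - 2*625/2601) = 0/(6 - 1250/2601) = 0/(14356/2601) = 0*(2601/14356) = 0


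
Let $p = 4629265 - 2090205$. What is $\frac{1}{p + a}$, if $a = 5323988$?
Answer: $\frac{1}{7863048} \approx 1.2718 \cdot 10^{-7}$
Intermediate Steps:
$p = 2539060$ ($p = 4629265 - 2090205 = 2539060$)
$\frac{1}{p + a} = \frac{1}{2539060 + 5323988} = \frac{1}{7863048}$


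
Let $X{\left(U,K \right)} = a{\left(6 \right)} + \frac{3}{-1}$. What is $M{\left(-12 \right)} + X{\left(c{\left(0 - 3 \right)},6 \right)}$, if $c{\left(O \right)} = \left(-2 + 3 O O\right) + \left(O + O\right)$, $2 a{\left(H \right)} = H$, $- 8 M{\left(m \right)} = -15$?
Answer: $\frac{15}{8} \approx 1.875$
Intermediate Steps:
$M{\left(m \right)} = \frac{15}{8}$ ($M{\left(m \right)} = \left(- \frac{1}{8}\right) \left(-15\right) = \frac{15}{8}$)
$a{\left(H \right)} = \frac{H}{2}$
$c{\left(O \right)} = -2 + 2 O + 3 O^{2}$ ($c{\left(O \right)} = \left(-2 + 3 O^{2}\right) + 2 O = -2 + 2 O + 3 O^{2}$)
$X{\left(U,K \right)} = 0$ ($X{\left(U,K \right)} = \frac{1}{2} \cdot 6 + \frac{3}{-1} = 3 + 3 \left(-1\right) = 3 - 3 = 0$)
$M{\left(-12 \right)} + X{\left(c{\left(0 - 3 \right)},6 \right)} = \frac{15}{8} + 0 = \frac{15}{8}$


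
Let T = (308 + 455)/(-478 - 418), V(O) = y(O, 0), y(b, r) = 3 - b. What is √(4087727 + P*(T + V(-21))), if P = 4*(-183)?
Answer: √260530070/8 ≈ 2017.6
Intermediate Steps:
P = -732
V(O) = 3 - O
T = -109/128 (T = 763/(-896) = 763*(-1/896) = -109/128 ≈ -0.85156)
√(4087727 + P*(T + V(-21))) = √(4087727 - 732*(-109/128 + (3 - 1*(-21)))) = √(4087727 - 732*(-109/128 + (3 + 21))) = √(4087727 - 732*(-109/128 + 24)) = √(4087727 - 732*2963/128) = √(4087727 - 542229/32) = √(130265035/32) = √260530070/8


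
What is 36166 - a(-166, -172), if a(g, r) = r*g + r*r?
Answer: -21970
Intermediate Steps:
a(g, r) = r² + g*r (a(g, r) = g*r + r² = r² + g*r)
36166 - a(-166, -172) = 36166 - (-172)*(-166 - 172) = 36166 - (-172)*(-338) = 36166 - 1*58136 = 36166 - 58136 = -21970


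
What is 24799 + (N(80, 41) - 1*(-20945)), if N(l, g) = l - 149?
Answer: 45675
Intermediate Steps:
N(l, g) = -149 + l
24799 + (N(80, 41) - 1*(-20945)) = 24799 + ((-149 + 80) - 1*(-20945)) = 24799 + (-69 + 20945) = 24799 + 20876 = 45675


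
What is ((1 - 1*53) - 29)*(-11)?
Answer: 891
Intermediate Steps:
((1 - 1*53) - 29)*(-11) = ((1 - 53) - 29)*(-11) = (-52 - 29)*(-11) = -81*(-11) = 891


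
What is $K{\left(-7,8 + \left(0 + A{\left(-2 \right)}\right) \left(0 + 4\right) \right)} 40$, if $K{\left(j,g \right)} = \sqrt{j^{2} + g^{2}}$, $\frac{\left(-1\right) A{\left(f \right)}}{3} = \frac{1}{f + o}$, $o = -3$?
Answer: $8 \sqrt{3929} \approx 501.45$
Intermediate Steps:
$A{\left(f \right)} = - \frac{3}{-3 + f}$ ($A{\left(f \right)} = - \frac{3}{f - 3} = - \frac{3}{-3 + f}$)
$K{\left(j,g \right)} = \sqrt{g^{2} + j^{2}}$
$K{\left(-7,8 + \left(0 + A{\left(-2 \right)}\right) \left(0 + 4\right) \right)} 40 = \sqrt{\left(8 + \left(0 - \frac{3}{-3 - 2}\right) \left(0 + 4\right)\right)^{2} + \left(-7\right)^{2}} \cdot 40 = \sqrt{\left(8 + \left(0 - \frac{3}{-5}\right) 4\right)^{2} + 49} \cdot 40 = \sqrt{\left(8 + \left(0 - - \frac{3}{5}\right) 4\right)^{2} + 49} \cdot 40 = \sqrt{\left(8 + \left(0 + \frac{3}{5}\right) 4\right)^{2} + 49} \cdot 40 = \sqrt{\left(8 + \frac{3}{5} \cdot 4\right)^{2} + 49} \cdot 40 = \sqrt{\left(8 + \frac{12}{5}\right)^{2} + 49} \cdot 40 = \sqrt{\left(\frac{52}{5}\right)^{2} + 49} \cdot 40 = \sqrt{\frac{2704}{25} + 49} \cdot 40 = \sqrt{\frac{3929}{25}} \cdot 40 = \frac{\sqrt{3929}}{5} \cdot 40 = 8 \sqrt{3929}$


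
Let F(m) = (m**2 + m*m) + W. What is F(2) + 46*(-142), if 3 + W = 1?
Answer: -6526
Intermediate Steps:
W = -2 (W = -3 + 1 = -2)
F(m) = -2 + 2*m**2 (F(m) = (m**2 + m*m) - 2 = (m**2 + m**2) - 2 = 2*m**2 - 2 = -2 + 2*m**2)
F(2) + 46*(-142) = (-2 + 2*2**2) + 46*(-142) = (-2 + 2*4) - 6532 = (-2 + 8) - 6532 = 6 - 6532 = -6526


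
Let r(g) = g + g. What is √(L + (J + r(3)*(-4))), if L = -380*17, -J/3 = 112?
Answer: 2*I*√1705 ≈ 82.583*I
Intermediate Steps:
r(g) = 2*g
J = -336 (J = -3*112 = -336)
L = -6460
√(L + (J + r(3)*(-4))) = √(-6460 + (-336 + (2*3)*(-4))) = √(-6460 + (-336 + 6*(-4))) = √(-6460 + (-336 - 24)) = √(-6460 - 360) = √(-6820) = 2*I*√1705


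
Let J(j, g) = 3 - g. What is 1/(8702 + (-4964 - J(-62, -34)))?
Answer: 1/3701 ≈ 0.00027020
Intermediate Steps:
1/(8702 + (-4964 - J(-62, -34))) = 1/(8702 + (-4964 - (3 - 1*(-34)))) = 1/(8702 + (-4964 - (3 + 34))) = 1/(8702 + (-4964 - 1*37)) = 1/(8702 + (-4964 - 37)) = 1/(8702 - 5001) = 1/3701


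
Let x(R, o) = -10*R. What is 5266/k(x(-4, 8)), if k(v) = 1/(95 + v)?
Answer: 710910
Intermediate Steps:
5266/k(x(-4, 8)) = 5266/(1/(95 - 10*(-4))) = 5266/(1/(95 + 40)) = 5266/(1/135) = 5266*135 = 710910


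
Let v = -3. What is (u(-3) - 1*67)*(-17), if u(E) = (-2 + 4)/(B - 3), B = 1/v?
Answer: 5746/5 ≈ 1149.2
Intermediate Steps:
B = -⅓ (B = 1/(-3) = -⅓ ≈ -0.33333)
u(E) = -⅗ (u(E) = (-2 + 4)/(-⅓ - 3) = 2/(-10/3) = 2*(-3/10) = -⅗)
(u(-3) - 1*67)*(-17) = (-⅗ - 1*67)*(-17) = (-⅗ - 67)*(-17) = -338/5*(-17) = 5746/5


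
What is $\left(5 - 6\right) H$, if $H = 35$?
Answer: $-35$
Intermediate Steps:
$\left(5 - 6\right) H = \left(5 - 6\right) 35 = \left(-1\right) 35 = -35$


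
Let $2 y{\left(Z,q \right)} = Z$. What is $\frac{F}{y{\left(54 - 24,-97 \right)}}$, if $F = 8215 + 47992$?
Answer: $\frac{56207}{15} \approx 3747.1$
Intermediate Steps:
$y{\left(Z,q \right)} = \frac{Z}{2}$
$F = 56207$
$\frac{F}{y{\left(54 - 24,-97 \right)}} = \frac{56207}{\frac{1}{2} \left(54 - 24\right)} = \frac{56207}{\frac{1}{2} \cdot 30} = \frac{56207}{15}$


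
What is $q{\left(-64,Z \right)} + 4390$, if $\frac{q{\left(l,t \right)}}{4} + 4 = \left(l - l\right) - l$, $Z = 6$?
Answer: $4630$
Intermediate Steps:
$q{\left(l,t \right)} = -16 - 4 l$ ($q{\left(l,t \right)} = -16 + 4 \left(\left(l - l\right) - l\right) = -16 + 4 \left(0 - l\right) = -16 + 4 \left(- l\right) = -16 - 4 l$)
$q{\left(-64,Z \right)} + 4390 = \left(-16 - -256\right) + 4390 = \left(-16 + 256\right) + 4390 = 240 + 4390 = 4630$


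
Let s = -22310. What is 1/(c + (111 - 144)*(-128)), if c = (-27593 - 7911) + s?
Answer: -1/53590 ≈ -1.8660e-5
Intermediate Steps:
c = -57814 (c = (-27593 - 7911) - 22310 = -35504 - 22310 = -57814)
1/(c + (111 - 144)*(-128)) = 1/(-57814 + (111 - 144)*(-128)) = 1/(-57814 - 33*(-128)) = 1/(-57814 + 4224) = 1/(-53590) = -1/53590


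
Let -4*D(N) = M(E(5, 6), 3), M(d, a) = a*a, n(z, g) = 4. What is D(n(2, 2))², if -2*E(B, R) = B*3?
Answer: 81/16 ≈ 5.0625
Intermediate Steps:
E(B, R) = -3*B/2 (E(B, R) = -B*3/2 = -3*B/2)
M(d, a) = a²
D(N) = -9/4 (D(N) = -¼*3² = -¼*9 = -9/4)
D(n(2, 2))² = (-9/4)² = 81/16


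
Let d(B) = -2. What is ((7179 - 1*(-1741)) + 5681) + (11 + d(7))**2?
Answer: 14682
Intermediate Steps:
((7179 - 1*(-1741)) + 5681) + (11 + d(7))**2 = ((7179 - 1*(-1741)) + 5681) + (11 - 2)**2 = ((7179 + 1741) + 5681) + 9**2 = (8920 + 5681) + 81 = 14601 + 81 = 14682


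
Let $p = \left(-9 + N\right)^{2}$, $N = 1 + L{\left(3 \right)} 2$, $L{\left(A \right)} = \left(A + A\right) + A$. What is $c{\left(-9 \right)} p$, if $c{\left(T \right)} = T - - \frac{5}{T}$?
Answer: $- \frac{8600}{9} \approx -955.56$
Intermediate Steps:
$L{\left(A \right)} = 3 A$ ($L{\left(A \right)} = 2 A + A = 3 A$)
$N = 19$ ($N = 1 + 3 \cdot 3 \cdot 2 = 1 + 9 \cdot 2 = 1 + 18 = 19$)
$c{\left(T \right)} = T + \frac{5}{T}$
$p = 100$ ($p = \left(-9 + 19\right)^{2} = 10^{2} = 100$)
$c{\left(-9 \right)} p = \left(-9 + \frac{5}{-9}\right) 100 = \left(-9 + 5 \left(- \frac{1}{9}\right)\right) 100 = \left(-9 - \frac{5}{9}\right) 100 = \left(- \frac{86}{9}\right) 100 = - \frac{8600}{9}$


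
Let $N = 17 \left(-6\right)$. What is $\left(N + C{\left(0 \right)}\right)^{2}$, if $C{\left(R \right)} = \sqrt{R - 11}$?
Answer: $\left(102 - i \sqrt{11}\right)^{2} \approx 10393.0 - 676.59 i$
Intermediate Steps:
$C{\left(R \right)} = \sqrt{-11 + R}$
$N = -102$
$\left(N + C{\left(0 \right)}\right)^{2} = \left(-102 + \sqrt{-11 + 0}\right)^{2} = \left(-102 + \sqrt{-11}\right)^{2} = \left(-102 + i \sqrt{11}\right)^{2}$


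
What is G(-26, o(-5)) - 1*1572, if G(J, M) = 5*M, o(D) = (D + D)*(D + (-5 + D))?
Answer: -822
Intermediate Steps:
o(D) = 2*D*(-5 + 2*D) (o(D) = (2*D)*(-5 + 2*D) = 2*D*(-5 + 2*D))
G(-26, o(-5)) - 1*1572 = 5*(2*(-5)*(-5 + 2*(-5))) - 1*1572 = 5*(2*(-5)*(-5 - 10)) - 1572 = 5*(2*(-5)*(-15)) - 1572 = 5*150 - 1572 = 750 - 1572 = -822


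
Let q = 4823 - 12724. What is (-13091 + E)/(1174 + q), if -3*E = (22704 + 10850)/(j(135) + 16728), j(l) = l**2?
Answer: 1372742723/705386493 ≈ 1.9461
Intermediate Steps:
E = -33554/104859 (E = -(22704 + 10850)/(3*(135**2 + 16728)) = -33554/(3*(18225 + 16728)) = -33554/(3*34953) = -1/3*33554/34953 = -33554/104859 ≈ -0.31999)
q = -7901
(-13091 + E)/(1174 + q) = (-13091 - 33554/104859)/(1174 - 7901) = -1372742723/104859/(-6727) = -1372742723/104859*(-1/6727) = 1372742723/705386493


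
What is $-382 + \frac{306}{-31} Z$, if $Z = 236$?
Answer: $- \frac{84058}{31} \approx -2711.5$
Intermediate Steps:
$-382 + \frac{306}{-31} Z = -382 + \frac{306}{-31} \cdot 236 = -382 + 306 \left(- \frac{1}{31}\right) 236 = -382 - \frac{72216}{31} = - \frac{84058}{31}$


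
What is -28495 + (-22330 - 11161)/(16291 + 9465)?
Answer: -733950711/25756 ≈ -28496.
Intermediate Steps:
-28495 + (-22330 - 11161)/(16291 + 9465) = -28495 - 33491/25756 = -733950711/25756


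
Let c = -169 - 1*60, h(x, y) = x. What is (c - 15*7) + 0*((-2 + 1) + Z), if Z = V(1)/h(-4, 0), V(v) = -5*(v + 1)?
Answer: -334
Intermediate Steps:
V(v) = -5 - 5*v (V(v) = -5*(1 + v) = -5 - 5*v)
Z = 5/2 (Z = (-5 - 5*1)/(-4) = (-5 - 5)*(-¼) = -10*(-¼) = 5/2 ≈ 2.5000)
c = -229 (c = -169 - 60 = -229)
(c - 15*7) + 0*((-2 + 1) + Z) = (-229 - 15*7) + 0*((-2 + 1) + 5/2) = (-229 - 105) + 0*(-1 + 5/2) = -334 + 0*(3/2) = -334 + 0 = -334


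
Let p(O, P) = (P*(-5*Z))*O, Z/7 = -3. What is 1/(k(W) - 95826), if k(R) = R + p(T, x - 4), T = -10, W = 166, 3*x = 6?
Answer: -1/93560 ≈ -1.0688e-5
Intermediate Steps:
x = 2 (x = (⅓)*6 = 2)
Z = -21 (Z = 7*(-3) = -21)
p(O, P) = 105*O*P (p(O, P) = (P*(-5*(-21)))*O = (P*105)*O = (105*P)*O = 105*O*P)
k(R) = 2100 + R (k(R) = R + 105*(-10)*(2 - 4) = R + 105*(-10)*(-2) = R + 2100 = 2100 + R)
1/(k(W) - 95826) = 1/((2100 + 166) - 95826) = 1/(2266 - 95826) = 1/(-93560) = -1/93560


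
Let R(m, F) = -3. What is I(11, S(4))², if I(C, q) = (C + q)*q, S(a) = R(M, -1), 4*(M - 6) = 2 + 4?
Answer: 576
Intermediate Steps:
M = 15/2 (M = 6 + (2 + 4)/4 = 6 + (¼)*6 = 6 + 3/2 = 15/2 ≈ 7.5000)
S(a) = -3
I(C, q) = q*(C + q)
I(11, S(4))² = (-3*(11 - 3))² = (-3*8)² = (-24)² = 576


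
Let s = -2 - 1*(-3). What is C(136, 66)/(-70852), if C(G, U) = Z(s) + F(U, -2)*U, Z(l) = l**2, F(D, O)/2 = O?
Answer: 263/70852 ≈ 0.0037120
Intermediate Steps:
F(D, O) = 2*O
s = 1 (s = -2 + 3 = 1)
C(G, U) = 1 - 4*U (C(G, U) = 1**2 + (2*(-2))*U = 1 - 4*U)
C(136, 66)/(-70852) = (1 - 4*66)/(-70852) = (1 - 264)*(-1/70852) = -263*(-1/70852) = 263/70852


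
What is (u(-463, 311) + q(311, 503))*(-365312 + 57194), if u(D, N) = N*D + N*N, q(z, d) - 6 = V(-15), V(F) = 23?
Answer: 14556418674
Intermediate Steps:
q(z, d) = 29 (q(z, d) = 6 + 23 = 29)
u(D, N) = N² + D*N (u(D, N) = D*N + N² = N² + D*N)
(u(-463, 311) + q(311, 503))*(-365312 + 57194) = (311*(-463 + 311) + 29)*(-365312 + 57194) = (311*(-152) + 29)*(-308118) = (-47272 + 29)*(-308118) = -47243*(-308118) = 14556418674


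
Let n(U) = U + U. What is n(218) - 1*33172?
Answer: -32736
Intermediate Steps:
n(U) = 2*U
n(218) - 1*33172 = 2*218 - 1*33172 = 436 - 33172 = -32736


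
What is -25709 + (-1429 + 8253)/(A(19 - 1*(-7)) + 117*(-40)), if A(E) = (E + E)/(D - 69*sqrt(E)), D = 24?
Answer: -333569261404567/12974069147 + 117714*sqrt(26)/12974069147 ≈ -25710.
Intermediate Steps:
A(E) = 2*E/(24 - 69*sqrt(E)) (A(E) = (E + E)/(24 - 69*sqrt(E)) = (2*E)/(24 - 69*sqrt(E)) = 2*E/(24 - 69*sqrt(E)))
-25709 + (-1429 + 8253)/(A(19 - 1*(-7)) + 117*(-40)) = -25709 + (-1429 + 8253)/(-2*(19 - 1*(-7))/(-24 + 69*sqrt(19 - 1*(-7))) + 117*(-40)) = -25709 + 6824/(-2*(19 + 7)/(-24 + 69*sqrt(19 + 7)) - 4680) = -25709 + 6824/(-2*26/(-24 + 69*sqrt(26)) - 4680) = -25709 + 6824/(-52/(-24 + 69*sqrt(26)) - 4680) = -25709 + 6824/(-4680 - 52/(-24 + 69*sqrt(26)))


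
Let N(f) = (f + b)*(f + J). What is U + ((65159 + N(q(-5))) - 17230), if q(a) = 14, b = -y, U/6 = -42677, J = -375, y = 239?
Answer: -126908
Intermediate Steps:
U = -256062 (U = 6*(-42677) = -256062)
b = -239 (b = -1*239 = -239)
N(f) = (-375 + f)*(-239 + f) (N(f) = (f - 239)*(f - 375) = (-239 + f)*(-375 + f) = (-375 + f)*(-239 + f))
U + ((65159 + N(q(-5))) - 17230) = -256062 + ((65159 + (89625 + 14² - 614*14)) - 17230) = -256062 + ((65159 + (89625 + 196 - 8596)) - 17230) = -256062 + ((65159 + 81225) - 17230) = -256062 + (146384 - 17230) = -256062 + 129154 = -126908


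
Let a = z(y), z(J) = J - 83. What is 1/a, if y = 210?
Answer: 1/127 ≈ 0.0078740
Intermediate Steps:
z(J) = -83 + J
a = 127 (a = -83 + 210 = 127)
1/a = 1/127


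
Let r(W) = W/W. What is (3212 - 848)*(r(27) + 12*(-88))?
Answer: -2494020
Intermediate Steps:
r(W) = 1
(3212 - 848)*(r(27) + 12*(-88)) = (3212 - 848)*(1 + 12*(-88)) = 2364*(1 - 1056) = 2364*(-1055) = -2494020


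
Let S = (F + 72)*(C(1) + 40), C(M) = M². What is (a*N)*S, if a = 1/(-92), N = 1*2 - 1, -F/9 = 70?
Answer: 11439/46 ≈ 248.67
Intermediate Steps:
F = -630 (F = -9*70 = -630)
N = 1 (N = 2 - 1 = 1)
a = -1/92 ≈ -0.010870
S = -22878 (S = (-630 + 72)*(1² + 40) = -558*(1 + 40) = -558*41 = -22878)
(a*N)*S = -1/92*1*(-22878) = -1/92*(-22878) = 11439/46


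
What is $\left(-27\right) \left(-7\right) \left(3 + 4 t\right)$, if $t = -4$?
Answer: $-2457$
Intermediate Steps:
$\left(-27\right) \left(-7\right) \left(3 + 4 t\right) = \left(-27\right) \left(-7\right) \left(3 + 4 \left(-4\right)\right) = 189 \left(3 - 16\right) = 189 \left(-13\right) = -2457$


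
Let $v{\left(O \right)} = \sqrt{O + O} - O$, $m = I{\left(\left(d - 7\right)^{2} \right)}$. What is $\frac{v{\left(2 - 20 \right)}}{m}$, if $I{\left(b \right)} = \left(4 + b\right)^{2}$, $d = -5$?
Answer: $\frac{9}{10952} + \frac{3 i}{10952} \approx 0.00082177 + 0.00027392 i$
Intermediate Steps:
$m = 21904$ ($m = \left(4 + \left(-5 - 7\right)^{2}\right)^{2} = \left(4 + \left(-12\right)^{2}\right)^{2} = \left(4 + 144\right)^{2} = 148^{2} = 21904$)
$v{\left(O \right)} = - O + \sqrt{2} \sqrt{O}$ ($v{\left(O \right)} = \sqrt{2 O} - O = \sqrt{2} \sqrt{O} - O = - O + \sqrt{2} \sqrt{O}$)
$\frac{v{\left(2 - 20 \right)}}{m} = \frac{- (2 - 20) + \sqrt{2} \sqrt{2 - 20}}{21904} = \left(- (2 - 20) + \sqrt{2} \sqrt{2 - 20}\right) \frac{1}{21904} = \left(\left(-1\right) \left(-18\right) + \sqrt{2} \sqrt{-18}\right) \frac{1}{21904} = \left(18 + \sqrt{2} \cdot 3 i \sqrt{2}\right) \frac{1}{21904} = \left(18 + 6 i\right) \frac{1}{21904} = \frac{9}{10952} + \frac{3 i}{10952}$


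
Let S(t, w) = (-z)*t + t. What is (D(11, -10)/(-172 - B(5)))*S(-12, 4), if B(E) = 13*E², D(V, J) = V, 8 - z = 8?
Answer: 132/497 ≈ 0.26559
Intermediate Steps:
z = 0 (z = 8 - 1*8 = 8 - 8 = 0)
S(t, w) = t (S(t, w) = (-1*0)*t + t = 0*t + t = 0 + t = t)
(D(11, -10)/(-172 - B(5)))*S(-12, 4) = (11/(-172 - 13*5²))*(-12) = (11/(-172 - 13*25))*(-12) = (11/(-172 - 1*325))*(-12) = (11/(-172 - 325))*(-12) = (11/(-497))*(-12) = (11*(-1/497))*(-12) = -11/497*(-12) = 132/497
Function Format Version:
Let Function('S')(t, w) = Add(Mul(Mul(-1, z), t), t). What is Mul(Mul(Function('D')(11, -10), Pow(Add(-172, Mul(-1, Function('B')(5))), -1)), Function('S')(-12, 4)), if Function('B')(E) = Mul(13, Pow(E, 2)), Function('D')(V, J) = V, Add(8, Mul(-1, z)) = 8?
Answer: Rational(132, 497) ≈ 0.26559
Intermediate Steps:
z = 0 (z = Add(8, Mul(-1, 8)) = Add(8, -8) = 0)
Function('S')(t, w) = t (Function('S')(t, w) = Add(Mul(Mul(-1, 0), t), t) = Add(Mul(0, t), t) = Add(0, t) = t)
Mul(Mul(Function('D')(11, -10), Pow(Add(-172, Mul(-1, Function('B')(5))), -1)), Function('S')(-12, 4)) = Mul(Mul(11, Pow(Add(-172, Mul(-1, Mul(13, Pow(5, 2)))), -1)), -12) = Mul(Mul(11, Pow(Add(-172, Mul(-1, Mul(13, 25))), -1)), -12) = Mul(Mul(11, Pow(Add(-172, Mul(-1, 325)), -1)), -12) = Mul(Mul(11, Pow(Add(-172, -325), -1)), -12) = Mul(Mul(11, Pow(-497, -1)), -12) = Mul(Mul(11, Rational(-1, 497)), -12) = Mul(Rational(-11, 497), -12) = Rational(132, 497)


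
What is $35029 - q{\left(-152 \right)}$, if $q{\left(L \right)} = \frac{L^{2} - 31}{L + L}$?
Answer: $\frac{10671889}{304} \approx 35105.0$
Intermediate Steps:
$q{\left(L \right)} = \frac{-31 + L^{2}}{2 L}$
$35029 - q{\left(-152 \right)} = 35029 - \frac{-31 + \left(-152\right)^{2}}{2 \left(-152\right)} = 35029 - \frac{1}{2} \left(- \frac{1}{152}\right) \left(-31 + 23104\right) = 35029 - \frac{1}{2} \left(- \frac{1}{152}\right) 23073 = 35029 - - \frac{23073}{304} = 35029 + \frac{23073}{304} = \frac{10671889}{304}$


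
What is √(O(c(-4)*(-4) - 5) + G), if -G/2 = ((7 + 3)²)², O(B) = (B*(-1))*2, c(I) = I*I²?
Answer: 3*I*√2278 ≈ 143.19*I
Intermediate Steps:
c(I) = I³
O(B) = -2*B (O(B) = -B*2 = -2*B)
G = -20000 (G = -2*(7 + 3)⁴ = -2*(10²)² = -2*100² = -2*10000 = -20000)
√(O(c(-4)*(-4) - 5) + G) = √(-2*((-4)³*(-4) - 5) - 20000) = √(-2*(-64*(-4) - 5) - 20000) = √(-2*(256 - 5) - 20000) = √(-2*251 - 20000) = √(-502 - 20000) = √(-20502) = 3*I*√2278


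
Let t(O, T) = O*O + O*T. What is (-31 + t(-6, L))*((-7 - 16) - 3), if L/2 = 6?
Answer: 1742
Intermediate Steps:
L = 12 (L = 2*6 = 12)
t(O, T) = O² + O*T
(-31 + t(-6, L))*((-7 - 16) - 3) = (-31 - 6*(-6 + 12))*((-7 - 16) - 3) = (-31 - 6*6)*(-23 - 3) = (-31 - 36)*(-26) = -67*(-26) = 1742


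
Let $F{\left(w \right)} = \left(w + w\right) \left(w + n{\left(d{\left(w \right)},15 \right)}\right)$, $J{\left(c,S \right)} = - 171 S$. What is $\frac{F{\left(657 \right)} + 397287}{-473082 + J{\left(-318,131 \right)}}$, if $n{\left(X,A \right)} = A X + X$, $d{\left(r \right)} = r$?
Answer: $- \frac{5024451}{165161} \approx -30.422$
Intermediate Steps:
$n{\left(X,A \right)} = X + A X$
$F{\left(w \right)} = 34 w^{2}$ ($F{\left(w \right)} = \left(w + w\right) \left(w + w \left(1 + 15\right)\right) = 2 w \left(w + w 16\right) = 2 w \left(w + 16 w\right) = 2 w 17 w = 34 w^{2}$)
$\frac{F{\left(657 \right)} + 397287}{-473082 + J{\left(-318,131 \right)}} = \frac{34 \cdot 657^{2} + 397287}{-473082 - 22401} = \frac{34 \cdot 431649 + 397287}{-473082 - 22401} = \frac{14676066 + 397287}{-495483} = 15073353 \left(- \frac{1}{495483}\right) = - \frac{5024451}{165161}$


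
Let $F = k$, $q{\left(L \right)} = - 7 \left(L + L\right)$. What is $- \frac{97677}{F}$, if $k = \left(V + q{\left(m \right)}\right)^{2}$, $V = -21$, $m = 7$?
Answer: $- \frac{97677}{14161} \approx -6.8976$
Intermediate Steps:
$q{\left(L \right)} = - 14 L$ ($q{\left(L \right)} = - 7 \cdot 2 L = - 14 L$)
$k = 14161$ ($k = \left(-21 - 98\right)^{2} = \left(-119\right)^{2} = 14161$)
$F = 14161$
$- \frac{97677}{F} = - \frac{97677}{14161}$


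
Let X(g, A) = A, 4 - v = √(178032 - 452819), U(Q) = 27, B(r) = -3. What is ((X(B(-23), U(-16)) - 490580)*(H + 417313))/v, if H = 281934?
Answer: -1372070854364/274803 - 343017713591*I*√274787/274803 ≈ -4.9929e+6 - 6.5432e+8*I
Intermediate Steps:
v = 4 - I*√274787 (v = 4 - √(178032 - 452819) = 4 - √(-274787) = 4 - I*√274787 ≈ 4.0 - 524.2*I)
((X(B(-23), U(-16)) - 490580)*(H + 417313))/v = ((27 - 490580)*(281934 + 417313))/(4 - I*√274787) = (-490553*699247)/(4 - I*√274787) = -343017713591/(4 - I*√274787)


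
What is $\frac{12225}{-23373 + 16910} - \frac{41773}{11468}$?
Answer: $- \frac{410175199}{74117684} \approx -5.5341$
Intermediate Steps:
$\frac{12225}{-23373 + 16910} - \frac{41773}{11468} = \frac{12225}{-6463} - \frac{41773}{11468} = 12225 \left(- \frac{1}{6463}\right) - \frac{41773}{11468} = - \frac{12225}{6463} - \frac{41773}{11468} = - \frac{410175199}{74117684}$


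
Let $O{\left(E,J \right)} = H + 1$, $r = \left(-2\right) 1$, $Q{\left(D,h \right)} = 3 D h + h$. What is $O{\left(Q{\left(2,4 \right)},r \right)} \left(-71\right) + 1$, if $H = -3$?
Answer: $143$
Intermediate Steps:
$Q{\left(D,h \right)} = h + 3 D h$ ($Q{\left(D,h \right)} = 3 D h + h = h + 3 D h$)
$r = -2$
$O{\left(E,J \right)} = -2$ ($O{\left(E,J \right)} = -3 + 1 = -2$)
$O{\left(Q{\left(2,4 \right)},r \right)} \left(-71\right) + 1 = \left(-2\right) \left(-71\right) + 1 = 142 + 1 = 143$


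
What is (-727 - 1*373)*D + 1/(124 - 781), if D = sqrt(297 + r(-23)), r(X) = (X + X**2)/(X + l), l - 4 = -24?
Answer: -1/657 - 1100*sqrt(527395)/43 ≈ -18578.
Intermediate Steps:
l = -20 (l = 4 - 24 = -20)
r(X) = (X + X**2)/(-20 + X) (r(X) = (X + X**2)/(X - 20) = (X + X**2)/(-20 + X))
D = sqrt(527395)/43 (D = sqrt(297 - 23*(1 - 23)/(-20 - 23)) = sqrt(297 - 23*(-22)/(-43)) = sqrt(297 - 23*(-1/43)*(-22)) = sqrt(297 - 506/43) = sqrt(12265/43) = sqrt(527395)/43 ≈ 16.889)
(-727 - 1*373)*D + 1/(124 - 781) = (-727 - 1*373)*(sqrt(527395)/43) + 1/(124 - 781) = (-727 - 373)*(sqrt(527395)/43) + 1/(-657) = -1100*sqrt(527395)/43 - 1/657 = -1/657 - 1100*sqrt(527395)/43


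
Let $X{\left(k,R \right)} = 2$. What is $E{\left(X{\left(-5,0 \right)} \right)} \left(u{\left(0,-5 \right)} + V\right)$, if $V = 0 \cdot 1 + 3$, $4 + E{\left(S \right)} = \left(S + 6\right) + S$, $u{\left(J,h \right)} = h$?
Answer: $-12$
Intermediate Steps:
$E{\left(S \right)} = 2 + 2 S$ ($E{\left(S \right)} = -4 + \left(\left(S + 6\right) + S\right) = -4 + \left(\left(6 + S\right) + S\right) = -4 + \left(6 + 2 S\right) = 2 + 2 S$)
$V = 3$ ($V = 0 + 3 = 3$)
$E{\left(X{\left(-5,0 \right)} \right)} \left(u{\left(0,-5 \right)} + V\right) = \left(2 + 2 \cdot 2\right) \left(-5 + 3\right) = \left(2 + 4\right) \left(-2\right) = 6 \left(-2\right) = -12$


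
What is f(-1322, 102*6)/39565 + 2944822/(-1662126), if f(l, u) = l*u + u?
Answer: -730130485691/32881007595 ≈ -22.205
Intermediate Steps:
f(l, u) = u + l*u
f(-1322, 102*6)/39565 + 2944822/(-1662126) = ((102*6)*(1 - 1322))/39565 + 2944822/(-1662126) = (612*(-1321))*(1/39565) + 2944822*(-1/1662126) = -808452*1/39565 - 1472411/831063 = -808452/39565 - 1472411/831063 = -730130485691/32881007595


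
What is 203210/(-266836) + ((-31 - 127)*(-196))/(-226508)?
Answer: -6786508491/7555061086 ≈ -0.89827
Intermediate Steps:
203210/(-266836) + ((-31 - 127)*(-196))/(-226508) = 203210*(-1/266836) - 158*(-196)*(-1/226508) = -101605/133418 + 30968*(-1/226508) = -101605/133418 - 7742/56627 = -6786508491/7555061086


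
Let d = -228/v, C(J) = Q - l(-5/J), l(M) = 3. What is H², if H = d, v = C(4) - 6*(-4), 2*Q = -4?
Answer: 144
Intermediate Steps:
Q = -2 (Q = (½)*(-4) = -2)
C(J) = -5 (C(J) = -2 - 1*3 = -2 - 3 = -5)
v = 19 (v = -5 - 6*(-4) = -5 + 24 = 19)
d = -12 (d = -228/19 = -228*1/19 = -12)
H = -12
H² = (-12)² = 144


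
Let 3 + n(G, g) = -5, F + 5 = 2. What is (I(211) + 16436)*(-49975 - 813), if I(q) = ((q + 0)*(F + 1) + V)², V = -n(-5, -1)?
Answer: -9539611616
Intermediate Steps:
F = -3 (F = -5 + 2 = -3)
n(G, g) = -8 (n(G, g) = -3 - 5 = -8)
V = 8 (V = -1*(-8) = 8)
I(q) = (8 - 2*q)² (I(q) = ((q + 0)*(-3 + 1) + 8)² = (q*(-2) + 8)² = (-2*q + 8)² = (8 - 2*q)²)
(I(211) + 16436)*(-49975 - 813) = (4*(-4 + 211)² + 16436)*(-49975 - 813) = (4*207² + 16436)*(-50788) = (4*42849 + 16436)*(-50788) = (171396 + 16436)*(-50788) = 187832*(-50788) = -9539611616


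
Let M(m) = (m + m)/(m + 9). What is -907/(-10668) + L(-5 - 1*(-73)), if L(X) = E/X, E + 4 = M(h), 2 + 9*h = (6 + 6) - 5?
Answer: 54407/1949577 ≈ 0.027907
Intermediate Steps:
h = 5/9 (h = -2/9 + ((6 + 6) - 5)/9 = -2/9 + (12 - 5)/9 = -2/9 + (⅑)*7 = -2/9 + 7/9 = 5/9 ≈ 0.55556)
M(m) = 2*m/(9 + m) (M(m) = (2*m)/(9 + m) = 2*m/(9 + m))
E = -167/43 (E = -4 + 2*(5/9)/(9 + 5/9) = -4 + 2*(5/9)/(86/9) = -4 + 2*(5/9)*(9/86) = -4 + 5/43 = -167/43 ≈ -3.8837)
L(X) = -167/(43*X)
-907/(-10668) + L(-5 - 1*(-73)) = -907/(-10668) - 167/(43*(-5 - 1*(-73))) = -907*(-1/10668) - 167/(43*(-5 + 73)) = 907/10668 - 167/43/68 = 907/10668 - 167/43*1/68 = 907/10668 - 167/2924 = 54407/1949577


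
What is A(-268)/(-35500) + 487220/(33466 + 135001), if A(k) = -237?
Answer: 17336236679/5980578500 ≈ 2.8988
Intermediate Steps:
A(-268)/(-35500) + 487220/(33466 + 135001) = -237/(-35500) + 487220/(33466 + 135001) = -237*(-1/35500) + 487220/168467 = 237/35500 + 487220*(1/168467) = 237/35500 + 487220/168467 = 17336236679/5980578500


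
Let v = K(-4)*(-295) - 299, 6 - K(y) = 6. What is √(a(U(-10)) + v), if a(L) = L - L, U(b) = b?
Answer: I*√299 ≈ 17.292*I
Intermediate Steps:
K(y) = 0 (K(y) = 6 - 1*6 = 6 - 6 = 0)
a(L) = 0
v = -299 (v = 0*(-295) - 299 = 0 - 299 = -299)
√(a(U(-10)) + v) = √(0 - 299) = √(-299) = I*√299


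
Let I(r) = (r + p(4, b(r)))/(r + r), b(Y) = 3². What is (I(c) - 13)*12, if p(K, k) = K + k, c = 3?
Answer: -124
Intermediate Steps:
b(Y) = 9
I(r) = (13 + r)/(2*r) (I(r) = (r + (4 + 9))/(r + r) = (r + 13)/((2*r)) = (13 + r)*(1/(2*r)) = (13 + r)/(2*r))
(I(c) - 13)*12 = ((½)*(13 + 3)/3 - 13)*12 = ((½)*(⅓)*16 - 13)*12 = (8/3 - 13)*12 = -31/3*12 = -124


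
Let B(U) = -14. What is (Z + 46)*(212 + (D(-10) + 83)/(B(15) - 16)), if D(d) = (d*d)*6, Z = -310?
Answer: -249788/5 ≈ -49958.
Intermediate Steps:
D(d) = 6*d**2 (D(d) = d**2*6 = 6*d**2)
(Z + 46)*(212 + (D(-10) + 83)/(B(15) - 16)) = (-310 + 46)*(212 + (6*(-10)**2 + 83)/(-14 - 16)) = -264*(212 + (6*100 + 83)/(-30)) = -264*(212 + (600 + 83)*(-1/30)) = -264*(212 + 683*(-1/30)) = -264*(212 - 683/30) = -264*5677/30 = -249788/5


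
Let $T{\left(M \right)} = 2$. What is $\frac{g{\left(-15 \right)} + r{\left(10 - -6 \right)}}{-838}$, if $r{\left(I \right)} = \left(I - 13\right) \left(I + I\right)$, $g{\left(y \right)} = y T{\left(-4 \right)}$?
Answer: $- \frac{33}{419} \approx -0.078759$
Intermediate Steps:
$g{\left(y \right)} = 2 y$ ($g{\left(y \right)} = y 2 = 2 y$)
$r{\left(I \right)} = 2 I \left(-13 + I\right)$ ($r{\left(I \right)} = \left(-13 + I\right) 2 I = 2 I \left(-13 + I\right)$)
$\frac{g{\left(-15 \right)} + r{\left(10 - -6 \right)}}{-838} = \frac{2 \left(-15\right) + 2 \left(10 - -6\right) \left(-13 + \left(10 - -6\right)\right)}{-838} = \left(-30 + 2 \left(10 + 6\right) \left(-13 + \left(10 + 6\right)\right)\right) \left(- \frac{1}{838}\right) = \left(-30 + 2 \cdot 16 \left(-13 + 16\right)\right) \left(- \frac{1}{838}\right) = \left(-30 + 2 \cdot 16 \cdot 3\right) \left(- \frac{1}{838}\right) = \left(-30 + 96\right) \left(- \frac{1}{838}\right) = 66 \left(- \frac{1}{838}\right) = - \frac{33}{419}$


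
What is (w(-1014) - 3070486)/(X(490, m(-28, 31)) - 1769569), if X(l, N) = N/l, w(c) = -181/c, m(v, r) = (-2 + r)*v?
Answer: 108971541805/62802062622 ≈ 1.7352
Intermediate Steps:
m(v, r) = v*(-2 + r)
(w(-1014) - 3070486)/(X(490, m(-28, 31)) - 1769569) = (-181/(-1014) - 3070486)/(-28*(-2 + 31)/490 - 1769569) = (-181*(-1/1014) - 3070486)/(-28*29*(1/490) - 1769569) = (181/1014 - 3070486)/(-812*1/490 - 1769569) = -3113472623/(1014*(-58/35 - 1769569)) = -3113472623/(1014*(-61934973/35)) = -3113472623/1014*(-35/61934973) = 108971541805/62802062622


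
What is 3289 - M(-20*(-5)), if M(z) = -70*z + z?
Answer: 10189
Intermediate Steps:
M(z) = -69*z
3289 - M(-20*(-5)) = 3289 - (-69)*(-20*(-5)) = 3289 - (-69)*100 = 3289 - 1*(-6900) = 3289 + 6900 = 10189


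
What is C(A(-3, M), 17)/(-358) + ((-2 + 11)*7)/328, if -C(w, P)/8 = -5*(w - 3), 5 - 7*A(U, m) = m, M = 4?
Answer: 210139/410984 ≈ 0.51131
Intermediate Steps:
A(U, m) = 5/7 - m/7
C(w, P) = -120 + 40*w (C(w, P) = -(-40)*(w - 3) = -(-40)*(-3 + w) = -8*(15 - 5*w) = -120 + 40*w)
C(A(-3, M), 17)/(-358) + ((-2 + 11)*7)/328 = (-120 + 40*(5/7 - ⅐*4))/(-358) + ((-2 + 11)*7)/328 = (-120 + 40*(5/7 - 4/7))*(-1/358) + (9*7)*(1/328) = (-120 + 40*(⅐))*(-1/358) + 63*(1/328) = (-120 + 40/7)*(-1/358) + 63/328 = -800/7*(-1/358) + 63/328 = 400/1253 + 63/328 = 210139/410984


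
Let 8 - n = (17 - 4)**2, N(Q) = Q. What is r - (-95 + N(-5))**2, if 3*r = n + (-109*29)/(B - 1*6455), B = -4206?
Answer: -321543260/31983 ≈ -10054.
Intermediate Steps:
n = -161 (n = 8 - (17 - 4)**2 = 8 - 1*13**2 = 8 - 1*169 = 8 - 169 = -161)
r = -1713260/31983 (r = (-161 + (-109*29)/(-4206 - 1*6455))/3 = (-161 - 3161/(-4206 - 6455))/3 = (-161 - 3161/(-10661))/3 = (-161 - 3161*(-1/10661))/3 = (-161 + 3161/10661)/3 = (1/3)*(-1713260/10661) = -1713260/31983 ≈ -53.568)
r - (-95 + N(-5))**2 = -1713260/31983 - (-95 - 5)**2 = -1713260/31983 - 1*(-100)**2 = -1713260/31983 - 1*10000 = -1713260/31983 - 10000 = -321543260/31983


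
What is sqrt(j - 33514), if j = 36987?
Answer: sqrt(3473) ≈ 58.932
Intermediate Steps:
sqrt(j - 33514) = sqrt(36987 - 33514) = sqrt(3473)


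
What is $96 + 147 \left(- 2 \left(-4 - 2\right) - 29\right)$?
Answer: $-2403$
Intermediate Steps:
$96 + 147 \left(- 2 \left(-4 - 2\right) - 29\right) = 96 + 147 \left(\left(-2\right) \left(-6\right) - 29\right) = 96 + 147 \left(12 - 29\right) = 96 + 147 \left(-17\right) = 96 - 2499 = -2403$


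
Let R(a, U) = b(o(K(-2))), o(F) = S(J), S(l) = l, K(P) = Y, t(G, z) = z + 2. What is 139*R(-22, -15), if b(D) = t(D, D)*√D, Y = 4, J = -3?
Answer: -139*I*√3 ≈ -240.76*I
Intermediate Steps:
t(G, z) = 2 + z
K(P) = 4
o(F) = -3
b(D) = √D*(2 + D) (b(D) = (2 + D)*√D = √D*(2 + D))
R(a, U) = -I*√3 (R(a, U) = √(-3)*(2 - 3) = (I*√3)*(-1) = -I*√3)
139*R(-22, -15) = 139*(-I*√3) = -139*I*√3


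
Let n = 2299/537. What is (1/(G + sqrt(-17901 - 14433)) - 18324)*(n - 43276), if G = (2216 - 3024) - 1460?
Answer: 122442938844269610/154422047 + 23236913*I*sqrt(32334)/2779596846 ≈ 7.9291e+8 + 1.5032*I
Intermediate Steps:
G = -2268 (G = -808 - 1460 = -2268)
n = 2299/537 (n = 2299*(1/537) = 2299/537 ≈ 4.2812)
(1/(G + sqrt(-17901 - 14433)) - 18324)*(n - 43276) = (1/(-2268 + sqrt(-17901 - 14433)) - 18324)*(2299/537 - 43276) = (1/(-2268 + sqrt(-32334)) - 18324)*(-23236913/537) = (1/(-2268 + I*sqrt(32334)) - 18324)*(-23236913/537) = (-18324 + 1/(-2268 + I*sqrt(32334)))*(-23236913/537) = 141931064604/179 - 23236913/(537*(-2268 + I*sqrt(32334)))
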